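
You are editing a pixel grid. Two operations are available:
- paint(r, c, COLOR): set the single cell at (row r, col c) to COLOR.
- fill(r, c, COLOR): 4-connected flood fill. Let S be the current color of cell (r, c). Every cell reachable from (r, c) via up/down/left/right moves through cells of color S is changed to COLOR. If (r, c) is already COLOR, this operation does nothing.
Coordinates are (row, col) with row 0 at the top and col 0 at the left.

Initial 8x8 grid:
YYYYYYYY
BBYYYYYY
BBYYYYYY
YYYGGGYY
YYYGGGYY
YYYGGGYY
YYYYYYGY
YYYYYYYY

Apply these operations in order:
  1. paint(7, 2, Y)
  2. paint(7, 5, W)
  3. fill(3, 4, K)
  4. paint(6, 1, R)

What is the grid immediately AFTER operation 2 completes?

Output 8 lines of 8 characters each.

After op 1 paint(7,2,Y):
YYYYYYYY
BBYYYYYY
BBYYYYYY
YYYGGGYY
YYYGGGYY
YYYGGGYY
YYYYYYGY
YYYYYYYY
After op 2 paint(7,5,W):
YYYYYYYY
BBYYYYYY
BBYYYYYY
YYYGGGYY
YYYGGGYY
YYYGGGYY
YYYYYYGY
YYYYYWYY

Answer: YYYYYYYY
BBYYYYYY
BBYYYYYY
YYYGGGYY
YYYGGGYY
YYYGGGYY
YYYYYYGY
YYYYYWYY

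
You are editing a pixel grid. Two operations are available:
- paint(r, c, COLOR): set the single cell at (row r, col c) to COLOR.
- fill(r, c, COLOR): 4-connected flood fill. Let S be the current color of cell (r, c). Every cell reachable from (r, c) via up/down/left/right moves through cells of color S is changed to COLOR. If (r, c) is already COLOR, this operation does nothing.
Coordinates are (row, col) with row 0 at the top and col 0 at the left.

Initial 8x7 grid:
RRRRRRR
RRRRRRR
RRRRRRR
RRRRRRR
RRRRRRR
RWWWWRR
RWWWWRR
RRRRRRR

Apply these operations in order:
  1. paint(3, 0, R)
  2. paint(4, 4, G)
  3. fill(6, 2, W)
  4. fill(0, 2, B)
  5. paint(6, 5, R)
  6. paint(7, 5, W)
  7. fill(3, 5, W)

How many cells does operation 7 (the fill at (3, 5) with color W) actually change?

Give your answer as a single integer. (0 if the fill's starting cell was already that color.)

Answer: 45

Derivation:
After op 1 paint(3,0,R):
RRRRRRR
RRRRRRR
RRRRRRR
RRRRRRR
RRRRRRR
RWWWWRR
RWWWWRR
RRRRRRR
After op 2 paint(4,4,G):
RRRRRRR
RRRRRRR
RRRRRRR
RRRRRRR
RRRRGRR
RWWWWRR
RWWWWRR
RRRRRRR
After op 3 fill(6,2,W) [0 cells changed]:
RRRRRRR
RRRRRRR
RRRRRRR
RRRRRRR
RRRRGRR
RWWWWRR
RWWWWRR
RRRRRRR
After op 4 fill(0,2,B) [47 cells changed]:
BBBBBBB
BBBBBBB
BBBBBBB
BBBBBBB
BBBBGBB
BWWWWBB
BWWWWBB
BBBBBBB
After op 5 paint(6,5,R):
BBBBBBB
BBBBBBB
BBBBBBB
BBBBBBB
BBBBGBB
BWWWWBB
BWWWWRB
BBBBBBB
After op 6 paint(7,5,W):
BBBBBBB
BBBBBBB
BBBBBBB
BBBBBBB
BBBBGBB
BWWWWBB
BWWWWRB
BBBBBWB
After op 7 fill(3,5,W) [45 cells changed]:
WWWWWWW
WWWWWWW
WWWWWWW
WWWWWWW
WWWWGWW
WWWWWWW
WWWWWRW
WWWWWWW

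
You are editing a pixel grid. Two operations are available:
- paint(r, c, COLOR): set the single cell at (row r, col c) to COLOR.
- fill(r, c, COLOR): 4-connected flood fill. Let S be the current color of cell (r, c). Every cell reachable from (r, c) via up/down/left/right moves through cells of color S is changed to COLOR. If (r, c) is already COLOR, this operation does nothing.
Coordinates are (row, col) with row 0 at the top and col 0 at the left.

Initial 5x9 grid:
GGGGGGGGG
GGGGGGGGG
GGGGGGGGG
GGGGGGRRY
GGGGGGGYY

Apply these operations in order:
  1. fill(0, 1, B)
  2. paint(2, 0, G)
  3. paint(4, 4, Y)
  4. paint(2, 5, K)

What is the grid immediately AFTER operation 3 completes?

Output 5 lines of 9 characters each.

Answer: BBBBBBBBB
BBBBBBBBB
GBBBBBBBB
BBBBBBRRY
BBBBYBBYY

Derivation:
After op 1 fill(0,1,B) [40 cells changed]:
BBBBBBBBB
BBBBBBBBB
BBBBBBBBB
BBBBBBRRY
BBBBBBBYY
After op 2 paint(2,0,G):
BBBBBBBBB
BBBBBBBBB
GBBBBBBBB
BBBBBBRRY
BBBBBBBYY
After op 3 paint(4,4,Y):
BBBBBBBBB
BBBBBBBBB
GBBBBBBBB
BBBBBBRRY
BBBBYBBYY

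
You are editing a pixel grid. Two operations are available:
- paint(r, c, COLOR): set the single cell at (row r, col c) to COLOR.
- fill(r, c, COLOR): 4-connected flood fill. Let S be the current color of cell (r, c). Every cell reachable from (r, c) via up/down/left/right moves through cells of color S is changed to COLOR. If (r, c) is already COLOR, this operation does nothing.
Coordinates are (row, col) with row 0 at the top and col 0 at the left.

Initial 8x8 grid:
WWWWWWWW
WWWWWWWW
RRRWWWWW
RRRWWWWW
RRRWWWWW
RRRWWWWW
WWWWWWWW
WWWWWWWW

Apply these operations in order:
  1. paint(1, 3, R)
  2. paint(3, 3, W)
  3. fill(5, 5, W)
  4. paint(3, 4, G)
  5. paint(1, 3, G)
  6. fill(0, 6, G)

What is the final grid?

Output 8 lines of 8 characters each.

After op 1 paint(1,3,R):
WWWWWWWW
WWWRWWWW
RRRWWWWW
RRRWWWWW
RRRWWWWW
RRRWWWWW
WWWWWWWW
WWWWWWWW
After op 2 paint(3,3,W):
WWWWWWWW
WWWRWWWW
RRRWWWWW
RRRWWWWW
RRRWWWWW
RRRWWWWW
WWWWWWWW
WWWWWWWW
After op 3 fill(5,5,W) [0 cells changed]:
WWWWWWWW
WWWRWWWW
RRRWWWWW
RRRWWWWW
RRRWWWWW
RRRWWWWW
WWWWWWWW
WWWWWWWW
After op 4 paint(3,4,G):
WWWWWWWW
WWWRWWWW
RRRWWWWW
RRRWGWWW
RRRWWWWW
RRRWWWWW
WWWWWWWW
WWWWWWWW
After op 5 paint(1,3,G):
WWWWWWWW
WWWGWWWW
RRRWWWWW
RRRWGWWW
RRRWWWWW
RRRWWWWW
WWWWWWWW
WWWWWWWW
After op 6 fill(0,6,G) [50 cells changed]:
GGGGGGGG
GGGGGGGG
RRRGGGGG
RRRGGGGG
RRRGGGGG
RRRGGGGG
GGGGGGGG
GGGGGGGG

Answer: GGGGGGGG
GGGGGGGG
RRRGGGGG
RRRGGGGG
RRRGGGGG
RRRGGGGG
GGGGGGGG
GGGGGGGG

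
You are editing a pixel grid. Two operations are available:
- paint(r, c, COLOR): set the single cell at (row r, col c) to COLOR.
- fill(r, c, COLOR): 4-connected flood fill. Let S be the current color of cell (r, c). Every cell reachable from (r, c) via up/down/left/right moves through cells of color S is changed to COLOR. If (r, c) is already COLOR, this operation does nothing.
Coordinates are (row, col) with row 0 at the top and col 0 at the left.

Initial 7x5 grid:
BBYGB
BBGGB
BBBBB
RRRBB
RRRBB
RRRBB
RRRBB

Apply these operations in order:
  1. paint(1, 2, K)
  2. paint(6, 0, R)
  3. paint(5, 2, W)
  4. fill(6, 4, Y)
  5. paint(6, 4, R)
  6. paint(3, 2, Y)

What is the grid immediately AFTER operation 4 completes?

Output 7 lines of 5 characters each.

Answer: YYYGY
YYKGY
YYYYY
RRRYY
RRRYY
RRWYY
RRRYY

Derivation:
After op 1 paint(1,2,K):
BBYGB
BBKGB
BBBBB
RRRBB
RRRBB
RRRBB
RRRBB
After op 2 paint(6,0,R):
BBYGB
BBKGB
BBBBB
RRRBB
RRRBB
RRRBB
RRRBB
After op 3 paint(5,2,W):
BBYGB
BBKGB
BBBBB
RRRBB
RRRBB
RRWBB
RRRBB
After op 4 fill(6,4,Y) [19 cells changed]:
YYYGY
YYKGY
YYYYY
RRRYY
RRRYY
RRWYY
RRRYY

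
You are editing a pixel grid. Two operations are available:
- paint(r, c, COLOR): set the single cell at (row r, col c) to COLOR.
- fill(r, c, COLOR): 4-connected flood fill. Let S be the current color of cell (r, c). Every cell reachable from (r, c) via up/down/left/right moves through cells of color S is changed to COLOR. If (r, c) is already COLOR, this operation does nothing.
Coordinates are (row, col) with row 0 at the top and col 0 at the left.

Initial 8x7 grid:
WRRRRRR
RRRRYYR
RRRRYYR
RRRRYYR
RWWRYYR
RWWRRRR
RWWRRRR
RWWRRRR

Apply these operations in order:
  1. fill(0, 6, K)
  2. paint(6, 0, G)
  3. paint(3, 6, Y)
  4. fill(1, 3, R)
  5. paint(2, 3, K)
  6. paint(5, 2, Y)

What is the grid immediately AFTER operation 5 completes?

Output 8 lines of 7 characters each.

Answer: WRRRRRR
RRRRYYR
RRRKYYR
RRRRYYY
RWWRYYR
RWWRRRR
GWWRRRR
KWWRRRR

Derivation:
After op 1 fill(0,6,K) [39 cells changed]:
WKKKKKK
KKKKYYK
KKKKYYK
KKKKYYK
KWWKYYK
KWWKKKK
KWWKKKK
KWWKKKK
After op 2 paint(6,0,G):
WKKKKKK
KKKKYYK
KKKKYYK
KKKKYYK
KWWKYYK
KWWKKKK
GWWKKKK
KWWKKKK
After op 3 paint(3,6,Y):
WKKKKKK
KKKKYYK
KKKKYYK
KKKKYYY
KWWKYYK
KWWKKKK
GWWKKKK
KWWKKKK
After op 4 fill(1,3,R) [36 cells changed]:
WRRRRRR
RRRRYYR
RRRRYYR
RRRRYYY
RWWRYYR
RWWRRRR
GWWRRRR
KWWRRRR
After op 5 paint(2,3,K):
WRRRRRR
RRRRYYR
RRRKYYR
RRRRYYY
RWWRYYR
RWWRRRR
GWWRRRR
KWWRRRR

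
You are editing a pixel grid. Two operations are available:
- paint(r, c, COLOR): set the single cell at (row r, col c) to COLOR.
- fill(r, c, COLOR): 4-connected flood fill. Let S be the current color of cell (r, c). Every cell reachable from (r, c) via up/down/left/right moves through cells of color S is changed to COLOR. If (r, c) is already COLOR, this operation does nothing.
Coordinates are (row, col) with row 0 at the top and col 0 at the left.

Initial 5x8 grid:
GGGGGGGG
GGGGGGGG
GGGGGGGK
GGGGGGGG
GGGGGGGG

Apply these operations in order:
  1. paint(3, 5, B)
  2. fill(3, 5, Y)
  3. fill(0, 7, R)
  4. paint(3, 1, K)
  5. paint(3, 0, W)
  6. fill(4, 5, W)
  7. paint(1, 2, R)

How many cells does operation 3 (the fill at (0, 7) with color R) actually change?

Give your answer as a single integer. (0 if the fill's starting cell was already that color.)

Answer: 38

Derivation:
After op 1 paint(3,5,B):
GGGGGGGG
GGGGGGGG
GGGGGGGK
GGGGGBGG
GGGGGGGG
After op 2 fill(3,5,Y) [1 cells changed]:
GGGGGGGG
GGGGGGGG
GGGGGGGK
GGGGGYGG
GGGGGGGG
After op 3 fill(0,7,R) [38 cells changed]:
RRRRRRRR
RRRRRRRR
RRRRRRRK
RRRRRYRR
RRRRRRRR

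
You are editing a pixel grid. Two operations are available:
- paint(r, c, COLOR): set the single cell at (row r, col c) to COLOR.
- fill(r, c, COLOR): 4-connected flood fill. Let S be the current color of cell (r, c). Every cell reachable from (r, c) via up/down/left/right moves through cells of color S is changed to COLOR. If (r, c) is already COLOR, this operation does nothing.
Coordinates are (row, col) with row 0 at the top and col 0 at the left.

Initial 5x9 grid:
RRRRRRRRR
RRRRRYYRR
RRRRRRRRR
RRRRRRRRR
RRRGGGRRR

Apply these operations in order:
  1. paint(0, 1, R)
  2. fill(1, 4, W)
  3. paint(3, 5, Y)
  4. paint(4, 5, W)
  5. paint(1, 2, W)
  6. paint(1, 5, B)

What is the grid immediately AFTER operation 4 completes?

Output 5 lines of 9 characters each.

After op 1 paint(0,1,R):
RRRRRRRRR
RRRRRYYRR
RRRRRRRRR
RRRRRRRRR
RRRGGGRRR
After op 2 fill(1,4,W) [40 cells changed]:
WWWWWWWWW
WWWWWYYWW
WWWWWWWWW
WWWWWWWWW
WWWGGGWWW
After op 3 paint(3,5,Y):
WWWWWWWWW
WWWWWYYWW
WWWWWWWWW
WWWWWYWWW
WWWGGGWWW
After op 4 paint(4,5,W):
WWWWWWWWW
WWWWWYYWW
WWWWWWWWW
WWWWWYWWW
WWWGGWWWW

Answer: WWWWWWWWW
WWWWWYYWW
WWWWWWWWW
WWWWWYWWW
WWWGGWWWW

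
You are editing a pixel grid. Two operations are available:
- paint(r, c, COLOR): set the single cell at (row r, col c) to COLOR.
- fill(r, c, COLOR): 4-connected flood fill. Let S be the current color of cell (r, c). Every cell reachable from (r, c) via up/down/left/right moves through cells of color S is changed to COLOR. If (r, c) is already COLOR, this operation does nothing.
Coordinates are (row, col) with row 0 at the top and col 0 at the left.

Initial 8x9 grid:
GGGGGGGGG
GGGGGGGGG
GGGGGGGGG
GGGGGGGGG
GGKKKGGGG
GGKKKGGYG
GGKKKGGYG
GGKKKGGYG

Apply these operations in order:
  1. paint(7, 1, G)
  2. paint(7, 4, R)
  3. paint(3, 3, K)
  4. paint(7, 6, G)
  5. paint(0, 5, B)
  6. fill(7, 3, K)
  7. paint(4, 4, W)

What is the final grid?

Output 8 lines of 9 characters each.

After op 1 paint(7,1,G):
GGGGGGGGG
GGGGGGGGG
GGGGGGGGG
GGGGGGGGG
GGKKKGGGG
GGKKKGGYG
GGKKKGGYG
GGKKKGGYG
After op 2 paint(7,4,R):
GGGGGGGGG
GGGGGGGGG
GGGGGGGGG
GGGGGGGGG
GGKKKGGGG
GGKKKGGYG
GGKKKGGYG
GGKKRGGYG
After op 3 paint(3,3,K):
GGGGGGGGG
GGGGGGGGG
GGGGGGGGG
GGGKGGGGG
GGKKKGGGG
GGKKKGGYG
GGKKKGGYG
GGKKRGGYG
After op 4 paint(7,6,G):
GGGGGGGGG
GGGGGGGGG
GGGGGGGGG
GGGKGGGGG
GGKKKGGGG
GGKKKGGYG
GGKKKGGYG
GGKKRGGYG
After op 5 paint(0,5,B):
GGGGGBGGG
GGGGGGGGG
GGGGGGGGG
GGGKGGGGG
GGKKKGGGG
GGKKKGGYG
GGKKKGGYG
GGKKRGGYG
After op 6 fill(7,3,K) [0 cells changed]:
GGGGGBGGG
GGGGGGGGG
GGGGGGGGG
GGGKGGGGG
GGKKKGGGG
GGKKKGGYG
GGKKKGGYG
GGKKRGGYG
After op 7 paint(4,4,W):
GGGGGBGGG
GGGGGGGGG
GGGGGGGGG
GGGKGGGGG
GGKKWGGGG
GGKKKGGYG
GGKKKGGYG
GGKKRGGYG

Answer: GGGGGBGGG
GGGGGGGGG
GGGGGGGGG
GGGKGGGGG
GGKKWGGGG
GGKKKGGYG
GGKKKGGYG
GGKKRGGYG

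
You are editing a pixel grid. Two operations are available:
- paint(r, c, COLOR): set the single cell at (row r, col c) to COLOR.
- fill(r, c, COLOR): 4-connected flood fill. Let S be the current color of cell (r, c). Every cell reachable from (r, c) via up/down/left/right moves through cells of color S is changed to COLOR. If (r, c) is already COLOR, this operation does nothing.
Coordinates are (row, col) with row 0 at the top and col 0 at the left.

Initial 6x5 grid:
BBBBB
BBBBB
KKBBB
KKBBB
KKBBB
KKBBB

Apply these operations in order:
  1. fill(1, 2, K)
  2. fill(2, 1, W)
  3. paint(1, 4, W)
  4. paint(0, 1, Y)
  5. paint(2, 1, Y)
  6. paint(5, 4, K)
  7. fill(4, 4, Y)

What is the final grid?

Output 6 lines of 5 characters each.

After op 1 fill(1,2,K) [22 cells changed]:
KKKKK
KKKKK
KKKKK
KKKKK
KKKKK
KKKKK
After op 2 fill(2,1,W) [30 cells changed]:
WWWWW
WWWWW
WWWWW
WWWWW
WWWWW
WWWWW
After op 3 paint(1,4,W):
WWWWW
WWWWW
WWWWW
WWWWW
WWWWW
WWWWW
After op 4 paint(0,1,Y):
WYWWW
WWWWW
WWWWW
WWWWW
WWWWW
WWWWW
After op 5 paint(2,1,Y):
WYWWW
WWWWW
WYWWW
WWWWW
WWWWW
WWWWW
After op 6 paint(5,4,K):
WYWWW
WWWWW
WYWWW
WWWWW
WWWWW
WWWWK
After op 7 fill(4,4,Y) [27 cells changed]:
YYYYY
YYYYY
YYYYY
YYYYY
YYYYY
YYYYK

Answer: YYYYY
YYYYY
YYYYY
YYYYY
YYYYY
YYYYK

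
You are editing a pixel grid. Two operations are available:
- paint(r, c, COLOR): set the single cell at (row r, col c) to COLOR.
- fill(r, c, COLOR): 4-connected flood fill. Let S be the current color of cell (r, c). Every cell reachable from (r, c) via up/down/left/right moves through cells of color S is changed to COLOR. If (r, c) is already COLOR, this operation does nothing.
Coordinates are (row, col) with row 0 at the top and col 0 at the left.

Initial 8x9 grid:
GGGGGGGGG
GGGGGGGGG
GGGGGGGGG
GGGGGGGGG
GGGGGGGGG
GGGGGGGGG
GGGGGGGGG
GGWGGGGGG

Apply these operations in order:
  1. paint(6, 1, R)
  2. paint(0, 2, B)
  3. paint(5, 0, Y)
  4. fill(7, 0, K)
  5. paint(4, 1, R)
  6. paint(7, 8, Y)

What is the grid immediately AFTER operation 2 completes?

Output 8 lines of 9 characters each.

Answer: GGBGGGGGG
GGGGGGGGG
GGGGGGGGG
GGGGGGGGG
GGGGGGGGG
GGGGGGGGG
GRGGGGGGG
GGWGGGGGG

Derivation:
After op 1 paint(6,1,R):
GGGGGGGGG
GGGGGGGGG
GGGGGGGGG
GGGGGGGGG
GGGGGGGGG
GGGGGGGGG
GRGGGGGGG
GGWGGGGGG
After op 2 paint(0,2,B):
GGBGGGGGG
GGGGGGGGG
GGGGGGGGG
GGGGGGGGG
GGGGGGGGG
GGGGGGGGG
GRGGGGGGG
GGWGGGGGG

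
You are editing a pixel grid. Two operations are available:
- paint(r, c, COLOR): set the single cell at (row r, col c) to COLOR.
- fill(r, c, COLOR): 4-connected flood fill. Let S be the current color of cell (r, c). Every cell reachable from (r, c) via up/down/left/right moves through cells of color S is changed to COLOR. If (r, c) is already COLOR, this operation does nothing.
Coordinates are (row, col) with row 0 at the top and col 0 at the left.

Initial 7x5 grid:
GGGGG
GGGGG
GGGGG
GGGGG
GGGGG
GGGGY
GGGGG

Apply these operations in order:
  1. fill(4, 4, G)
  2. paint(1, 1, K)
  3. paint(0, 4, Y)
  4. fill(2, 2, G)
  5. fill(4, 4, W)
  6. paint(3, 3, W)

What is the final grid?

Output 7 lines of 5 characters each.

After op 1 fill(4,4,G) [0 cells changed]:
GGGGG
GGGGG
GGGGG
GGGGG
GGGGG
GGGGY
GGGGG
After op 2 paint(1,1,K):
GGGGG
GKGGG
GGGGG
GGGGG
GGGGG
GGGGY
GGGGG
After op 3 paint(0,4,Y):
GGGGY
GKGGG
GGGGG
GGGGG
GGGGG
GGGGY
GGGGG
After op 4 fill(2,2,G) [0 cells changed]:
GGGGY
GKGGG
GGGGG
GGGGG
GGGGG
GGGGY
GGGGG
After op 5 fill(4,4,W) [32 cells changed]:
WWWWY
WKWWW
WWWWW
WWWWW
WWWWW
WWWWY
WWWWW
After op 6 paint(3,3,W):
WWWWY
WKWWW
WWWWW
WWWWW
WWWWW
WWWWY
WWWWW

Answer: WWWWY
WKWWW
WWWWW
WWWWW
WWWWW
WWWWY
WWWWW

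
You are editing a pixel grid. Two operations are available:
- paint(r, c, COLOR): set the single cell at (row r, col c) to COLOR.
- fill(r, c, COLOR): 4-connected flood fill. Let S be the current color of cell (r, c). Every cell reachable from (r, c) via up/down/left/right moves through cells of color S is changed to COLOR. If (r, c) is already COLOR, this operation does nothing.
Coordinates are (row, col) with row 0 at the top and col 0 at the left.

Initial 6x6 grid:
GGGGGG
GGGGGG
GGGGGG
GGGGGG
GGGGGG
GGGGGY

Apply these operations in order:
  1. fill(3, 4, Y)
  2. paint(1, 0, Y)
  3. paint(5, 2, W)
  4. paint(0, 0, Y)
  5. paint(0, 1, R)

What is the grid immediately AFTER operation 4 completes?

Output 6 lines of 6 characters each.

After op 1 fill(3,4,Y) [35 cells changed]:
YYYYYY
YYYYYY
YYYYYY
YYYYYY
YYYYYY
YYYYYY
After op 2 paint(1,0,Y):
YYYYYY
YYYYYY
YYYYYY
YYYYYY
YYYYYY
YYYYYY
After op 3 paint(5,2,W):
YYYYYY
YYYYYY
YYYYYY
YYYYYY
YYYYYY
YYWYYY
After op 4 paint(0,0,Y):
YYYYYY
YYYYYY
YYYYYY
YYYYYY
YYYYYY
YYWYYY

Answer: YYYYYY
YYYYYY
YYYYYY
YYYYYY
YYYYYY
YYWYYY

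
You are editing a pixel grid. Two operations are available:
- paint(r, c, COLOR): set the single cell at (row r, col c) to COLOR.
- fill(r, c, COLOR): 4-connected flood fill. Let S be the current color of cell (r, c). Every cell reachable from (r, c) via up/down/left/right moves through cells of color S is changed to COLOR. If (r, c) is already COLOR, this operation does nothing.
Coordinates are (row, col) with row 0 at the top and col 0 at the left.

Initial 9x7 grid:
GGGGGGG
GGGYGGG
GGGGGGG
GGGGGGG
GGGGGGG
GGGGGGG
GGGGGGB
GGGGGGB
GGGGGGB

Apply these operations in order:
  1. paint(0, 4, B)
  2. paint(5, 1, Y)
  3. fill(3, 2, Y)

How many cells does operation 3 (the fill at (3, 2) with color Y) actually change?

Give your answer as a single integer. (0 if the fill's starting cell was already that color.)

After op 1 paint(0,4,B):
GGGGBGG
GGGYGGG
GGGGGGG
GGGGGGG
GGGGGGG
GGGGGGG
GGGGGGB
GGGGGGB
GGGGGGB
After op 2 paint(5,1,Y):
GGGGBGG
GGGYGGG
GGGGGGG
GGGGGGG
GGGGGGG
GYGGGGG
GGGGGGB
GGGGGGB
GGGGGGB
After op 3 fill(3,2,Y) [57 cells changed]:
YYYYBYY
YYYYYYY
YYYYYYY
YYYYYYY
YYYYYYY
YYYYYYY
YYYYYYB
YYYYYYB
YYYYYYB

Answer: 57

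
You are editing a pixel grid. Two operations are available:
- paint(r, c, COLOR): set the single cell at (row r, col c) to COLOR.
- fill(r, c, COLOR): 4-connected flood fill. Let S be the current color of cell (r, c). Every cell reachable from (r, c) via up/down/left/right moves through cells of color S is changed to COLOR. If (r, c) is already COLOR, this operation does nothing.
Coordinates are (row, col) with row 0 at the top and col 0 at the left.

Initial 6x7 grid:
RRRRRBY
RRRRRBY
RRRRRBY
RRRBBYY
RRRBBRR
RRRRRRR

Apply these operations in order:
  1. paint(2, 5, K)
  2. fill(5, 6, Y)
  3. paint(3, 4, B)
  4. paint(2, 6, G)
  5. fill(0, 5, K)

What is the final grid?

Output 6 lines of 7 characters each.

After op 1 paint(2,5,K):
RRRRRBY
RRRRRBY
RRRRRKY
RRRBBYY
RRRBBRR
RRRRRRR
After op 2 fill(5,6,Y) [30 cells changed]:
YYYYYBY
YYYYYBY
YYYYYKY
YYYBBYY
YYYBBYY
YYYYYYY
After op 3 paint(3,4,B):
YYYYYBY
YYYYYBY
YYYYYKY
YYYBBYY
YYYBBYY
YYYYYYY
After op 4 paint(2,6,G):
YYYYYBY
YYYYYBY
YYYYYKG
YYYBBYY
YYYBBYY
YYYYYYY
After op 5 fill(0,5,K) [2 cells changed]:
YYYYYKY
YYYYYKY
YYYYYKG
YYYBBYY
YYYBBYY
YYYYYYY

Answer: YYYYYKY
YYYYYKY
YYYYYKG
YYYBBYY
YYYBBYY
YYYYYYY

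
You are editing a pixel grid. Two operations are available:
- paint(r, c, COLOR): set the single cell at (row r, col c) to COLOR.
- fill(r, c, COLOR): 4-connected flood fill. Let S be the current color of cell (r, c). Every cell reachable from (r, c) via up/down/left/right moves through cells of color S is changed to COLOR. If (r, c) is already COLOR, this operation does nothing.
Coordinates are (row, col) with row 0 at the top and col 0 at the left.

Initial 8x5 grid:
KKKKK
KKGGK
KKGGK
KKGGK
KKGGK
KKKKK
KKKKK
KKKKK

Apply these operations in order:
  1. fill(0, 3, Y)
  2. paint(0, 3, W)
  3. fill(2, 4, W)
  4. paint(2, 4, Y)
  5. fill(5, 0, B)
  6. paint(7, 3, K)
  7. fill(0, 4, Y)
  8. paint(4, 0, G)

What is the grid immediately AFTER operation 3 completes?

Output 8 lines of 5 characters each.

After op 1 fill(0,3,Y) [32 cells changed]:
YYYYY
YYGGY
YYGGY
YYGGY
YYGGY
YYYYY
YYYYY
YYYYY
After op 2 paint(0,3,W):
YYYWY
YYGGY
YYGGY
YYGGY
YYGGY
YYYYY
YYYYY
YYYYY
After op 3 fill(2,4,W) [31 cells changed]:
WWWWW
WWGGW
WWGGW
WWGGW
WWGGW
WWWWW
WWWWW
WWWWW

Answer: WWWWW
WWGGW
WWGGW
WWGGW
WWGGW
WWWWW
WWWWW
WWWWW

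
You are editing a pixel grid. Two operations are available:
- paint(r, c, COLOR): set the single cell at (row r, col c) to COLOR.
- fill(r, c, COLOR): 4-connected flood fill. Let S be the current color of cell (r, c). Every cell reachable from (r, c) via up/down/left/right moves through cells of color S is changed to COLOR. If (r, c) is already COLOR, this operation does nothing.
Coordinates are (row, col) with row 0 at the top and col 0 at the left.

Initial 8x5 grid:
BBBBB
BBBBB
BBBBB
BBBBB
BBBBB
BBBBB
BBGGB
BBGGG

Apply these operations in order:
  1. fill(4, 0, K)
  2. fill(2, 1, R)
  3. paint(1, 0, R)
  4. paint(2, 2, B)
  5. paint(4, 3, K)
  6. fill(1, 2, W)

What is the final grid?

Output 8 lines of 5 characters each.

After op 1 fill(4,0,K) [35 cells changed]:
KKKKK
KKKKK
KKKKK
KKKKK
KKKKK
KKKKK
KKGGK
KKGGG
After op 2 fill(2,1,R) [35 cells changed]:
RRRRR
RRRRR
RRRRR
RRRRR
RRRRR
RRRRR
RRGGR
RRGGG
After op 3 paint(1,0,R):
RRRRR
RRRRR
RRRRR
RRRRR
RRRRR
RRRRR
RRGGR
RRGGG
After op 4 paint(2,2,B):
RRRRR
RRRRR
RRBRR
RRRRR
RRRRR
RRRRR
RRGGR
RRGGG
After op 5 paint(4,3,K):
RRRRR
RRRRR
RRBRR
RRRRR
RRRKR
RRRRR
RRGGR
RRGGG
After op 6 fill(1,2,W) [33 cells changed]:
WWWWW
WWWWW
WWBWW
WWWWW
WWWKW
WWWWW
WWGGW
WWGGG

Answer: WWWWW
WWWWW
WWBWW
WWWWW
WWWKW
WWWWW
WWGGW
WWGGG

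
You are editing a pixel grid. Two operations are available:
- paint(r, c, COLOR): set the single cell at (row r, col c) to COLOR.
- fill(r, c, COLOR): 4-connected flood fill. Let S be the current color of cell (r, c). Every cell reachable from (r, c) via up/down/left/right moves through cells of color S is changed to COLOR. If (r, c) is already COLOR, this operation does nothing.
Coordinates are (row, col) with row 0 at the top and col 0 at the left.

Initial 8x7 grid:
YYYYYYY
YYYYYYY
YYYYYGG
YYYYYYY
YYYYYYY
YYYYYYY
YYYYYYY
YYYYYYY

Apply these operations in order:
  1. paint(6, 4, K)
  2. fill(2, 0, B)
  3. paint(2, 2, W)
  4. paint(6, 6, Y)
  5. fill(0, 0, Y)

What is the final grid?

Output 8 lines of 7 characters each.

After op 1 paint(6,4,K):
YYYYYYY
YYYYYYY
YYYYYGG
YYYYYYY
YYYYYYY
YYYYYYY
YYYYKYY
YYYYYYY
After op 2 fill(2,0,B) [53 cells changed]:
BBBBBBB
BBBBBBB
BBBBBGG
BBBBBBB
BBBBBBB
BBBBBBB
BBBBKBB
BBBBBBB
After op 3 paint(2,2,W):
BBBBBBB
BBBBBBB
BBWBBGG
BBBBBBB
BBBBBBB
BBBBBBB
BBBBKBB
BBBBBBB
After op 4 paint(6,6,Y):
BBBBBBB
BBBBBBB
BBWBBGG
BBBBBBB
BBBBBBB
BBBBBBB
BBBBKBY
BBBBBBB
After op 5 fill(0,0,Y) [51 cells changed]:
YYYYYYY
YYYYYYY
YYWYYGG
YYYYYYY
YYYYYYY
YYYYYYY
YYYYKYY
YYYYYYY

Answer: YYYYYYY
YYYYYYY
YYWYYGG
YYYYYYY
YYYYYYY
YYYYYYY
YYYYKYY
YYYYYYY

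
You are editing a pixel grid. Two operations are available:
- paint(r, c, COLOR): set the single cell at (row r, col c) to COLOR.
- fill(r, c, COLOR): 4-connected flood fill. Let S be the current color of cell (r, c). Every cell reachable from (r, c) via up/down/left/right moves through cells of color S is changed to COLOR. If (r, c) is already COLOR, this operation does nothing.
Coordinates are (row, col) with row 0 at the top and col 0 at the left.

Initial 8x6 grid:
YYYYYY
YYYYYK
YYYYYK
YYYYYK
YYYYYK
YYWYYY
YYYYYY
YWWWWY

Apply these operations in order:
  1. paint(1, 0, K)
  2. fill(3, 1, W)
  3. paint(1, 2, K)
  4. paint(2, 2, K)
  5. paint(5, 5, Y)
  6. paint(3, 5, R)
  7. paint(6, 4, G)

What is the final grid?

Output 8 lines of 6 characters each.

After op 1 paint(1,0,K):
YYYYYY
KYYYYK
YYYYYK
YYYYYK
YYYYYK
YYWYYY
YYYYYY
YWWWWY
After op 2 fill(3,1,W) [38 cells changed]:
WWWWWW
KWWWWK
WWWWWK
WWWWWK
WWWWWK
WWWWWW
WWWWWW
WWWWWW
After op 3 paint(1,2,K):
WWWWWW
KWKWWK
WWWWWK
WWWWWK
WWWWWK
WWWWWW
WWWWWW
WWWWWW
After op 4 paint(2,2,K):
WWWWWW
KWKWWK
WWKWWK
WWWWWK
WWWWWK
WWWWWW
WWWWWW
WWWWWW
After op 5 paint(5,5,Y):
WWWWWW
KWKWWK
WWKWWK
WWWWWK
WWWWWK
WWWWWY
WWWWWW
WWWWWW
After op 6 paint(3,5,R):
WWWWWW
KWKWWK
WWKWWK
WWWWWR
WWWWWK
WWWWWY
WWWWWW
WWWWWW
After op 7 paint(6,4,G):
WWWWWW
KWKWWK
WWKWWK
WWWWWR
WWWWWK
WWWWWY
WWWWGW
WWWWWW

Answer: WWWWWW
KWKWWK
WWKWWK
WWWWWR
WWWWWK
WWWWWY
WWWWGW
WWWWWW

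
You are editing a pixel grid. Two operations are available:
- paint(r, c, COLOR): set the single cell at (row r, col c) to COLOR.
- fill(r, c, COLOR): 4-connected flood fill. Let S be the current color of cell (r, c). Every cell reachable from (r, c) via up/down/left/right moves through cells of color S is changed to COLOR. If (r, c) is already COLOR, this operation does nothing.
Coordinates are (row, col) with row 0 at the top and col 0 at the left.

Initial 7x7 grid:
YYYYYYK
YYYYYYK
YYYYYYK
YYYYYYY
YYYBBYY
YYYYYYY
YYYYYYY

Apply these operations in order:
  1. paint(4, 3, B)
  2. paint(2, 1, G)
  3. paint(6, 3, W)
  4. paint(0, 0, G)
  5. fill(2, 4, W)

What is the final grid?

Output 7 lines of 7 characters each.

After op 1 paint(4,3,B):
YYYYYYK
YYYYYYK
YYYYYYK
YYYYYYY
YYYBBYY
YYYYYYY
YYYYYYY
After op 2 paint(2,1,G):
YYYYYYK
YYYYYYK
YGYYYYK
YYYYYYY
YYYBBYY
YYYYYYY
YYYYYYY
After op 3 paint(6,3,W):
YYYYYYK
YYYYYYK
YGYYYYK
YYYYYYY
YYYBBYY
YYYYYYY
YYYWYYY
After op 4 paint(0,0,G):
GYYYYYK
YYYYYYK
YGYYYYK
YYYYYYY
YYYBBYY
YYYYYYY
YYYWYYY
After op 5 fill(2,4,W) [41 cells changed]:
GWWWWWK
WWWWWWK
WGWWWWK
WWWWWWW
WWWBBWW
WWWWWWW
WWWWWWW

Answer: GWWWWWK
WWWWWWK
WGWWWWK
WWWWWWW
WWWBBWW
WWWWWWW
WWWWWWW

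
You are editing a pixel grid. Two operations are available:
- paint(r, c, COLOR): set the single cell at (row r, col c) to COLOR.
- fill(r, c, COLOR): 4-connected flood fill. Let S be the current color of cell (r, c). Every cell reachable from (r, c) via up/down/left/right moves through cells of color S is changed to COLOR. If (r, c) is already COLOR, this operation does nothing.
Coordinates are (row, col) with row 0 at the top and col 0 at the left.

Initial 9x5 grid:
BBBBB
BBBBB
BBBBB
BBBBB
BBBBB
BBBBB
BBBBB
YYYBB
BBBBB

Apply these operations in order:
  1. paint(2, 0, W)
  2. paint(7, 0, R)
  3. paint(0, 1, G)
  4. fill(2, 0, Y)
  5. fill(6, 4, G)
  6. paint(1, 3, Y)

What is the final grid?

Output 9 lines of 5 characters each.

After op 1 paint(2,0,W):
BBBBB
BBBBB
WBBBB
BBBBB
BBBBB
BBBBB
BBBBB
YYYBB
BBBBB
After op 2 paint(7,0,R):
BBBBB
BBBBB
WBBBB
BBBBB
BBBBB
BBBBB
BBBBB
RYYBB
BBBBB
After op 3 paint(0,1,G):
BGBBB
BBBBB
WBBBB
BBBBB
BBBBB
BBBBB
BBBBB
RYYBB
BBBBB
After op 4 fill(2,0,Y) [1 cells changed]:
BGBBB
BBBBB
YBBBB
BBBBB
BBBBB
BBBBB
BBBBB
RYYBB
BBBBB
After op 5 fill(6,4,G) [40 cells changed]:
GGGGG
GGGGG
YGGGG
GGGGG
GGGGG
GGGGG
GGGGG
RYYGG
GGGGG
After op 6 paint(1,3,Y):
GGGGG
GGGYG
YGGGG
GGGGG
GGGGG
GGGGG
GGGGG
RYYGG
GGGGG

Answer: GGGGG
GGGYG
YGGGG
GGGGG
GGGGG
GGGGG
GGGGG
RYYGG
GGGGG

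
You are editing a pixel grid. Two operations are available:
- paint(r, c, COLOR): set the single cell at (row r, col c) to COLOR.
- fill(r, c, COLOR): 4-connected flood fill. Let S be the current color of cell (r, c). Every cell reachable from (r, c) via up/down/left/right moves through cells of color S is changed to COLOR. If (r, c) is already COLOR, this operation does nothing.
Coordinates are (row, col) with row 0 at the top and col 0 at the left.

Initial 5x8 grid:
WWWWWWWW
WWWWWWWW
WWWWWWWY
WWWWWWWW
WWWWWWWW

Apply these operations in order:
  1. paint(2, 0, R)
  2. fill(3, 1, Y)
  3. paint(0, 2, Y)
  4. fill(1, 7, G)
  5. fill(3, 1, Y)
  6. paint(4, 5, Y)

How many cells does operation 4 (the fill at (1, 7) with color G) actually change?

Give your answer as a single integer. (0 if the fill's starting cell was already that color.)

After op 1 paint(2,0,R):
WWWWWWWW
WWWWWWWW
RWWWWWWY
WWWWWWWW
WWWWWWWW
After op 2 fill(3,1,Y) [38 cells changed]:
YYYYYYYY
YYYYYYYY
RYYYYYYY
YYYYYYYY
YYYYYYYY
After op 3 paint(0,2,Y):
YYYYYYYY
YYYYYYYY
RYYYYYYY
YYYYYYYY
YYYYYYYY
After op 4 fill(1,7,G) [39 cells changed]:
GGGGGGGG
GGGGGGGG
RGGGGGGG
GGGGGGGG
GGGGGGGG

Answer: 39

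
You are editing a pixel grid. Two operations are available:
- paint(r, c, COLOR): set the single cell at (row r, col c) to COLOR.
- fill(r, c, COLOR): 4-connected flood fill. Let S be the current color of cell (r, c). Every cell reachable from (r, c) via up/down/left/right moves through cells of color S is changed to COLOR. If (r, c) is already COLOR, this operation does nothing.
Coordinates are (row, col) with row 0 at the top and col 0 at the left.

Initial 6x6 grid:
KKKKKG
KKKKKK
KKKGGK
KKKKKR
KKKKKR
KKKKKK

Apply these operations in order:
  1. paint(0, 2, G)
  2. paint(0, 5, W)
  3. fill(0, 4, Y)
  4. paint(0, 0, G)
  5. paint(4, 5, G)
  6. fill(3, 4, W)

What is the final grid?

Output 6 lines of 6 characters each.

After op 1 paint(0,2,G):
KKGKKG
KKKKKK
KKKGGK
KKKKKR
KKKKKR
KKKKKK
After op 2 paint(0,5,W):
KKGKKW
KKKKKK
KKKGGK
KKKKKR
KKKKKR
KKKKKK
After op 3 fill(0,4,Y) [30 cells changed]:
YYGYYW
YYYYYY
YYYGGY
YYYYYR
YYYYYR
YYYYYY
After op 4 paint(0,0,G):
GYGYYW
YYYYYY
YYYGGY
YYYYYR
YYYYYR
YYYYYY
After op 5 paint(4,5,G):
GYGYYW
YYYYYY
YYYGGY
YYYYYR
YYYYYG
YYYYYY
After op 6 fill(3,4,W) [29 cells changed]:
GWGWWW
WWWWWW
WWWGGW
WWWWWR
WWWWWG
WWWWWW

Answer: GWGWWW
WWWWWW
WWWGGW
WWWWWR
WWWWWG
WWWWWW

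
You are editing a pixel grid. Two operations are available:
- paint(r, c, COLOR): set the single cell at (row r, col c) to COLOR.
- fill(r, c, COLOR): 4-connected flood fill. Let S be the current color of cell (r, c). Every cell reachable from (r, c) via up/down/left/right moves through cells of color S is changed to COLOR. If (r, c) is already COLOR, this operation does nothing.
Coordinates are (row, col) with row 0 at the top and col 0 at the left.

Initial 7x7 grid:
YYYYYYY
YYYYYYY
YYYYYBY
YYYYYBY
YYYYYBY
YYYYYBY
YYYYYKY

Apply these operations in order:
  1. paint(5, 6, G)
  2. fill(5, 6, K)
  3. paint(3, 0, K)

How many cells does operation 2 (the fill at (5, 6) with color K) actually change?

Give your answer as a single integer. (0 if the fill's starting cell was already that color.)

Answer: 1

Derivation:
After op 1 paint(5,6,G):
YYYYYYY
YYYYYYY
YYYYYBY
YYYYYBY
YYYYYBY
YYYYYBG
YYYYYKY
After op 2 fill(5,6,K) [1 cells changed]:
YYYYYYY
YYYYYYY
YYYYYBY
YYYYYBY
YYYYYBY
YYYYYBK
YYYYYKY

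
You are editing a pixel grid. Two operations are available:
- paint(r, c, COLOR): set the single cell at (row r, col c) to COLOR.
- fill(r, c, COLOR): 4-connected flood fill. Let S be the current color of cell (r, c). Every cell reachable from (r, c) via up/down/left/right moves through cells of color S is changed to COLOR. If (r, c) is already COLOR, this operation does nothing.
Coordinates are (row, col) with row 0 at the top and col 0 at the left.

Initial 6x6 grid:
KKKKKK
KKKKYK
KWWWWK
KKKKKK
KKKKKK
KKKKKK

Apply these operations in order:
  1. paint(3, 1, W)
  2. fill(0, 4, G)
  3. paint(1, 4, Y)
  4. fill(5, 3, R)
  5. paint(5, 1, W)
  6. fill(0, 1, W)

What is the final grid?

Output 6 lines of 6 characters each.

Answer: WWWWWW
WWWWYW
WWWWWW
WWWWWW
WWWWWW
WWWWWW

Derivation:
After op 1 paint(3,1,W):
KKKKKK
KKKKYK
KWWWWK
KWKKKK
KKKKKK
KKKKKK
After op 2 fill(0,4,G) [30 cells changed]:
GGGGGG
GGGGYG
GWWWWG
GWGGGG
GGGGGG
GGGGGG
After op 3 paint(1,4,Y):
GGGGGG
GGGGYG
GWWWWG
GWGGGG
GGGGGG
GGGGGG
After op 4 fill(5,3,R) [30 cells changed]:
RRRRRR
RRRRYR
RWWWWR
RWRRRR
RRRRRR
RRRRRR
After op 5 paint(5,1,W):
RRRRRR
RRRRYR
RWWWWR
RWRRRR
RRRRRR
RWRRRR
After op 6 fill(0,1,W) [29 cells changed]:
WWWWWW
WWWWYW
WWWWWW
WWWWWW
WWWWWW
WWWWWW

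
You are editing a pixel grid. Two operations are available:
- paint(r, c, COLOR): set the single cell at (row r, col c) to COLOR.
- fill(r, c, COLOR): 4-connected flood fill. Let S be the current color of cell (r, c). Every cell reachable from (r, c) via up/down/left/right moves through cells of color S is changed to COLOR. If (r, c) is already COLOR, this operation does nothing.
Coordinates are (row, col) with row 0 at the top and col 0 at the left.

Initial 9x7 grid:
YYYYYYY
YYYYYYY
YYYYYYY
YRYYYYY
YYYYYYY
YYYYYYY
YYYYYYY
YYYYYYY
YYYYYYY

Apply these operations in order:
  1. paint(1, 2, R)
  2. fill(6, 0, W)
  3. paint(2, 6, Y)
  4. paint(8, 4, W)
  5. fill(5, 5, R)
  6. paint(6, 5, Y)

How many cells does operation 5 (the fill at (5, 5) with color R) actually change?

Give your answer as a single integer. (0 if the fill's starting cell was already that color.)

Answer: 60

Derivation:
After op 1 paint(1,2,R):
YYYYYYY
YYRYYYY
YYYYYYY
YRYYYYY
YYYYYYY
YYYYYYY
YYYYYYY
YYYYYYY
YYYYYYY
After op 2 fill(6,0,W) [61 cells changed]:
WWWWWWW
WWRWWWW
WWWWWWW
WRWWWWW
WWWWWWW
WWWWWWW
WWWWWWW
WWWWWWW
WWWWWWW
After op 3 paint(2,6,Y):
WWWWWWW
WWRWWWW
WWWWWWY
WRWWWWW
WWWWWWW
WWWWWWW
WWWWWWW
WWWWWWW
WWWWWWW
After op 4 paint(8,4,W):
WWWWWWW
WWRWWWW
WWWWWWY
WRWWWWW
WWWWWWW
WWWWWWW
WWWWWWW
WWWWWWW
WWWWWWW
After op 5 fill(5,5,R) [60 cells changed]:
RRRRRRR
RRRRRRR
RRRRRRY
RRRRRRR
RRRRRRR
RRRRRRR
RRRRRRR
RRRRRRR
RRRRRRR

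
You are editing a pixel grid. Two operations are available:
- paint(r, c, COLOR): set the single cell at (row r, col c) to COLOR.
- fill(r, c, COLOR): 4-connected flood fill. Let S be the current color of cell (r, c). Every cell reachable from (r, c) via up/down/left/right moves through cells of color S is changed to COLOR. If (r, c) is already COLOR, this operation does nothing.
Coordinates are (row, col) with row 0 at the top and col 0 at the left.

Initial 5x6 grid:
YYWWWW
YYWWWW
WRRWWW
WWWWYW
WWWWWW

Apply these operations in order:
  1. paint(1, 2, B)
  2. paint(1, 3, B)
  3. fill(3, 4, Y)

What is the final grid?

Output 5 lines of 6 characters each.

Answer: YYWWWW
YYBBWW
WRRWWW
WWWWYW
WWWWWW

Derivation:
After op 1 paint(1,2,B):
YYWWWW
YYBWWW
WRRWWW
WWWWYW
WWWWWW
After op 2 paint(1,3,B):
YYWWWW
YYBBWW
WRRWWW
WWWWYW
WWWWWW
After op 3 fill(3,4,Y) [0 cells changed]:
YYWWWW
YYBBWW
WRRWWW
WWWWYW
WWWWWW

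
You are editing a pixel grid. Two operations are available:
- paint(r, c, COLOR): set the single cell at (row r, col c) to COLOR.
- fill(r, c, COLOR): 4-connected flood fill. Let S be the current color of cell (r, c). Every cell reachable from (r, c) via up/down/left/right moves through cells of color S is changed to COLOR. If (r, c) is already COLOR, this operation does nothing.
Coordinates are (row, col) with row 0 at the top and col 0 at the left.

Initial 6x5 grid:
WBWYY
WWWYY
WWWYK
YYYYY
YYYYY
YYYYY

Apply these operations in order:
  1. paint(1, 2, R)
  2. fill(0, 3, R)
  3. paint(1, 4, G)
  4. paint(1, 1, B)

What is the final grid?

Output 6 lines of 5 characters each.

Answer: WBWRR
WBRRG
WWWRK
RRRRR
RRRRR
RRRRR

Derivation:
After op 1 paint(1,2,R):
WBWYY
WWRYY
WWWYK
YYYYY
YYYYY
YYYYY
After op 2 fill(0,3,R) [20 cells changed]:
WBWRR
WWRRR
WWWRK
RRRRR
RRRRR
RRRRR
After op 3 paint(1,4,G):
WBWRR
WWRRG
WWWRK
RRRRR
RRRRR
RRRRR
After op 4 paint(1,1,B):
WBWRR
WBRRG
WWWRK
RRRRR
RRRRR
RRRRR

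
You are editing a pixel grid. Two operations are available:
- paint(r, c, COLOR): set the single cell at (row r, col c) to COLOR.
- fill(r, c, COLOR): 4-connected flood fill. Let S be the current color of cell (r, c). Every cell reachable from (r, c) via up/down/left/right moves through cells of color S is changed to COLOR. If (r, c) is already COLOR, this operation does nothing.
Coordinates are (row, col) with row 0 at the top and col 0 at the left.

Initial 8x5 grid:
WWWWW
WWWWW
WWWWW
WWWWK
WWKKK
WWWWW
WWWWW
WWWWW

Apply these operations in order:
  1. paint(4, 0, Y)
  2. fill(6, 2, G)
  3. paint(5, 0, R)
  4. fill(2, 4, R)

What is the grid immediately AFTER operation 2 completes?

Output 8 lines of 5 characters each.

After op 1 paint(4,0,Y):
WWWWW
WWWWW
WWWWW
WWWWK
YWKKK
WWWWW
WWWWW
WWWWW
After op 2 fill(6,2,G) [35 cells changed]:
GGGGG
GGGGG
GGGGG
GGGGK
YGKKK
GGGGG
GGGGG
GGGGG

Answer: GGGGG
GGGGG
GGGGG
GGGGK
YGKKK
GGGGG
GGGGG
GGGGG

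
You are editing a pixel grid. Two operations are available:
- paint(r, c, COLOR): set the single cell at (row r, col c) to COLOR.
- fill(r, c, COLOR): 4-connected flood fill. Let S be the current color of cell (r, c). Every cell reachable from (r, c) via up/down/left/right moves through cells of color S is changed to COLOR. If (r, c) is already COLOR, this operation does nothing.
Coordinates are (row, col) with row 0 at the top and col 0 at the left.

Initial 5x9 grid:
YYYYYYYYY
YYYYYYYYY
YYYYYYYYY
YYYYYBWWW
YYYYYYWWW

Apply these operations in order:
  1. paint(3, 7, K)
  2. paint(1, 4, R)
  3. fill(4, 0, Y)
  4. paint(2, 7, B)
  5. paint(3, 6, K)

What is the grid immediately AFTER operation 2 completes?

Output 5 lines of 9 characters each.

After op 1 paint(3,7,K):
YYYYYYYYY
YYYYYYYYY
YYYYYYYYY
YYYYYBWKW
YYYYYYWWW
After op 2 paint(1,4,R):
YYYYYYYYY
YYYYRYYYY
YYYYYYYYY
YYYYYBWKW
YYYYYYWWW

Answer: YYYYYYYYY
YYYYRYYYY
YYYYYYYYY
YYYYYBWKW
YYYYYYWWW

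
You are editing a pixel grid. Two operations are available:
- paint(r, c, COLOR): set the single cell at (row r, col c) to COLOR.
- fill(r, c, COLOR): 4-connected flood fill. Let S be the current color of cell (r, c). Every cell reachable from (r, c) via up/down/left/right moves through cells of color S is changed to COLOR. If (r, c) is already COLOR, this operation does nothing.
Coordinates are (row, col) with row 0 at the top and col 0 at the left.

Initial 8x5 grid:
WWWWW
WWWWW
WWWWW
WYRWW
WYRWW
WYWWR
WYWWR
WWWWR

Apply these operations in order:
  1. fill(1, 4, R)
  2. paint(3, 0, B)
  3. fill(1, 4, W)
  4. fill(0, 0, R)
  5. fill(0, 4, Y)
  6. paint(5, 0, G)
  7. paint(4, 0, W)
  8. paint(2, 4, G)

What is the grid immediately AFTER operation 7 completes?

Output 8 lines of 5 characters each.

After op 1 fill(1,4,R) [31 cells changed]:
RRRRR
RRRRR
RRRRR
RYRRR
RYRRR
RYRRR
RYRRR
RRRRR
After op 2 paint(3,0,B):
RRRRR
RRRRR
RRRRR
BYRRR
RYRRR
RYRRR
RYRRR
RRRRR
After op 3 fill(1,4,W) [35 cells changed]:
WWWWW
WWWWW
WWWWW
BYWWW
WYWWW
WYWWW
WYWWW
WWWWW
After op 4 fill(0,0,R) [35 cells changed]:
RRRRR
RRRRR
RRRRR
BYRRR
RYRRR
RYRRR
RYRRR
RRRRR
After op 5 fill(0,4,Y) [35 cells changed]:
YYYYY
YYYYY
YYYYY
BYYYY
YYYYY
YYYYY
YYYYY
YYYYY
After op 6 paint(5,0,G):
YYYYY
YYYYY
YYYYY
BYYYY
YYYYY
GYYYY
YYYYY
YYYYY
After op 7 paint(4,0,W):
YYYYY
YYYYY
YYYYY
BYYYY
WYYYY
GYYYY
YYYYY
YYYYY

Answer: YYYYY
YYYYY
YYYYY
BYYYY
WYYYY
GYYYY
YYYYY
YYYYY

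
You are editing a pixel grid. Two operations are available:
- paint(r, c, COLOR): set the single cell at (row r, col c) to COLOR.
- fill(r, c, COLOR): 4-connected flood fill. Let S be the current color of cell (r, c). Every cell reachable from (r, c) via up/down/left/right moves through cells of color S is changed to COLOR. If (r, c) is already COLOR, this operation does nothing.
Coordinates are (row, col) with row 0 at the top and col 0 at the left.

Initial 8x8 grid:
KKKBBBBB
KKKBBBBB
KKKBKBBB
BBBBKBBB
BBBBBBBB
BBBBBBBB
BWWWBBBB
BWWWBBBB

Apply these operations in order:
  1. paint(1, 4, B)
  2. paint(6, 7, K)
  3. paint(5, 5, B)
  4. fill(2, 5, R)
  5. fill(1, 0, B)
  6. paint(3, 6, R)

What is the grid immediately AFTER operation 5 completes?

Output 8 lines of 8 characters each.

Answer: BBBRRRRR
BBBRRRRR
BBBRKRRR
RRRRKRRR
RRRRRRRR
RRRRRRRR
RWWWRRRK
RWWWRRRR

Derivation:
After op 1 paint(1,4,B):
KKKBBBBB
KKKBBBBB
KKKBKBBB
BBBBKBBB
BBBBBBBB
BBBBBBBB
BWWWBBBB
BWWWBBBB
After op 2 paint(6,7,K):
KKKBBBBB
KKKBBBBB
KKKBKBBB
BBBBKBBB
BBBBBBBB
BBBBBBBB
BWWWBBBK
BWWWBBBB
After op 3 paint(5,5,B):
KKKBBBBB
KKKBBBBB
KKKBKBBB
BBBBKBBB
BBBBBBBB
BBBBBBBB
BWWWBBBK
BWWWBBBB
After op 4 fill(2,5,R) [46 cells changed]:
KKKRRRRR
KKKRRRRR
KKKRKRRR
RRRRKRRR
RRRRRRRR
RRRRRRRR
RWWWRRRK
RWWWRRRR
After op 5 fill(1,0,B) [9 cells changed]:
BBBRRRRR
BBBRRRRR
BBBRKRRR
RRRRKRRR
RRRRRRRR
RRRRRRRR
RWWWRRRK
RWWWRRRR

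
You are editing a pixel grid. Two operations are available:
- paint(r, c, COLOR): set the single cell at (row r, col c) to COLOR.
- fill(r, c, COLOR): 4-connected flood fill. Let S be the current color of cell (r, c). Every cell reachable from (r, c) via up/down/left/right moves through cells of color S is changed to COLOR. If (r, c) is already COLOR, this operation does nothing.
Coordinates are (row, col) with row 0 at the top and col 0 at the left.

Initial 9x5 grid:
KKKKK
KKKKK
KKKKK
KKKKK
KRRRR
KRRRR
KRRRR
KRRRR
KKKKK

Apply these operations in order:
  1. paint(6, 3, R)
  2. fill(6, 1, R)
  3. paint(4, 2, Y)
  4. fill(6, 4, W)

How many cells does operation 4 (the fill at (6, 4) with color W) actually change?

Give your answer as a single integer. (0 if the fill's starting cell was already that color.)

Answer: 15

Derivation:
After op 1 paint(6,3,R):
KKKKK
KKKKK
KKKKK
KKKKK
KRRRR
KRRRR
KRRRR
KRRRR
KKKKK
After op 2 fill(6,1,R) [0 cells changed]:
KKKKK
KKKKK
KKKKK
KKKKK
KRRRR
KRRRR
KRRRR
KRRRR
KKKKK
After op 3 paint(4,2,Y):
KKKKK
KKKKK
KKKKK
KKKKK
KRYRR
KRRRR
KRRRR
KRRRR
KKKKK
After op 4 fill(6,4,W) [15 cells changed]:
KKKKK
KKKKK
KKKKK
KKKKK
KWYWW
KWWWW
KWWWW
KWWWW
KKKKK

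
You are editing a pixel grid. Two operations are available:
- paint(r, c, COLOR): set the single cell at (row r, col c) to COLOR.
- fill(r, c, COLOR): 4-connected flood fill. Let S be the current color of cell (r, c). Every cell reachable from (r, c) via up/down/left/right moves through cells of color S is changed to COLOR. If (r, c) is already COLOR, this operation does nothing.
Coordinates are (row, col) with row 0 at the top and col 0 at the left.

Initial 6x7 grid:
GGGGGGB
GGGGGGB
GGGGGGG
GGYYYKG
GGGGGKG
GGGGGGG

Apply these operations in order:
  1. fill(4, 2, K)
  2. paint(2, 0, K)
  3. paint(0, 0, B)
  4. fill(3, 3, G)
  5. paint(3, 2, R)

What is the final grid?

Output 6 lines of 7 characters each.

Answer: BKKKKKB
KKKKKKB
KKKKKKK
KKRGGKK
KKKKKKK
KKKKKKK

Derivation:
After op 1 fill(4,2,K) [35 cells changed]:
KKKKKKB
KKKKKKB
KKKKKKK
KKYYYKK
KKKKKKK
KKKKKKK
After op 2 paint(2,0,K):
KKKKKKB
KKKKKKB
KKKKKKK
KKYYYKK
KKKKKKK
KKKKKKK
After op 3 paint(0,0,B):
BKKKKKB
KKKKKKB
KKKKKKK
KKYYYKK
KKKKKKK
KKKKKKK
After op 4 fill(3,3,G) [3 cells changed]:
BKKKKKB
KKKKKKB
KKKKKKK
KKGGGKK
KKKKKKK
KKKKKKK
After op 5 paint(3,2,R):
BKKKKKB
KKKKKKB
KKKKKKK
KKRGGKK
KKKKKKK
KKKKKKK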